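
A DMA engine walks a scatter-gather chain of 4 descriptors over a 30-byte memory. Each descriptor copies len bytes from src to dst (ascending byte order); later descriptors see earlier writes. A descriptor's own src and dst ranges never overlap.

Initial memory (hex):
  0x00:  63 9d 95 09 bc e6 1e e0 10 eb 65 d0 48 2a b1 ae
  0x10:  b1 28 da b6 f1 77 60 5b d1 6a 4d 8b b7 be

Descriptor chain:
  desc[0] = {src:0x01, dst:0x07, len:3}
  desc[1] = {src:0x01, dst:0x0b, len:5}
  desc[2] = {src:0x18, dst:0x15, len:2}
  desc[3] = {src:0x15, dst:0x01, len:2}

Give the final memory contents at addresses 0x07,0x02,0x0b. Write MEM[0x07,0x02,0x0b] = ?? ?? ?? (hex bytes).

  after D0: wrote 3B at 0x07 = 9d9509
  after D1: wrote 5B at 0x0b = 9d9509bce6
  after D2: wrote 2B at 0x15 = d16a
  after D3: wrote 2B at 0x01 = d16a
query mem[0x07]=0x9d, mem[0x02]=0x6a, mem[0x0b]=0x9d

MEM[0x07,0x02,0x0b] = 9d 6a 9d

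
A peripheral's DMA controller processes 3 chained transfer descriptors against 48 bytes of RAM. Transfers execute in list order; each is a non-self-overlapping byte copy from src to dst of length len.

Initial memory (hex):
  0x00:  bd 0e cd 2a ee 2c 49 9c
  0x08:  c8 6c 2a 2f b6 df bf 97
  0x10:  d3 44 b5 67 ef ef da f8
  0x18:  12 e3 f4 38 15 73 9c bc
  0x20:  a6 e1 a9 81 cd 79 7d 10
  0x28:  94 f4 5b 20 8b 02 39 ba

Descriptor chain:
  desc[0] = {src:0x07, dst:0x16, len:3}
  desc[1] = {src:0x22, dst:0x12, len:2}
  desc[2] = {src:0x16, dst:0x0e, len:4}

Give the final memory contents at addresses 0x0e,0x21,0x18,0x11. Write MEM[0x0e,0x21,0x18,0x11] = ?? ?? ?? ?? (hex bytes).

MEM[0x0e,0x21,0x18,0x11] = 9c e1 6c e3

  after D0: wrote 3B at 0x16 = 9cc86c
  after D1: wrote 2B at 0x12 = a981
  after D2: wrote 4B at 0x0e = 9cc86ce3
query mem[0x0e]=0x9c, mem[0x21]=0xe1, mem[0x18]=0x6c, mem[0x11]=0xe3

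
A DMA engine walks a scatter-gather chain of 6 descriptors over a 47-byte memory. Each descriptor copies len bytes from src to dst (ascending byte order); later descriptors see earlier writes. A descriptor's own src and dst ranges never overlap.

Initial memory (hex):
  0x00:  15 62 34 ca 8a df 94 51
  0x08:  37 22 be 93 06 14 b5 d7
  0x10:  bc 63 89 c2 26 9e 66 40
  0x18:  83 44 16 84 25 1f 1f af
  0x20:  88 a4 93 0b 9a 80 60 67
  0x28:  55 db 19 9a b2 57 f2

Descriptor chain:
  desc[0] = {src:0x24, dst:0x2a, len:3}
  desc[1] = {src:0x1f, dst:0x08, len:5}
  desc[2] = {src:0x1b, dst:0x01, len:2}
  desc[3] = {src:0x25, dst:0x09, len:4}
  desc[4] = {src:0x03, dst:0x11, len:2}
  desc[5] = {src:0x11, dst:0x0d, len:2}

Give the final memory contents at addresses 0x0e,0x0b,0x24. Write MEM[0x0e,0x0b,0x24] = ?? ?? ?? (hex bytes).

#0 dst[0x2a+3] := {0x9a,0x80,0x60}
#1 dst[0x08+5] := {0xaf,0x88,0xa4,0x93,0x0b}
#2 dst[0x01+2] := {0x84,0x25}
#3 dst[0x09+4] := {0x80,0x60,0x67,0x55}
#4 dst[0x11+2] := {0xca,0x8a}
#5 dst[0x0d+2] := {0xca,0x8a}
query mem[0x0e]=0x8a, mem[0x0b]=0x67, mem[0x24]=0x9a

MEM[0x0e,0x0b,0x24] = 8a 67 9a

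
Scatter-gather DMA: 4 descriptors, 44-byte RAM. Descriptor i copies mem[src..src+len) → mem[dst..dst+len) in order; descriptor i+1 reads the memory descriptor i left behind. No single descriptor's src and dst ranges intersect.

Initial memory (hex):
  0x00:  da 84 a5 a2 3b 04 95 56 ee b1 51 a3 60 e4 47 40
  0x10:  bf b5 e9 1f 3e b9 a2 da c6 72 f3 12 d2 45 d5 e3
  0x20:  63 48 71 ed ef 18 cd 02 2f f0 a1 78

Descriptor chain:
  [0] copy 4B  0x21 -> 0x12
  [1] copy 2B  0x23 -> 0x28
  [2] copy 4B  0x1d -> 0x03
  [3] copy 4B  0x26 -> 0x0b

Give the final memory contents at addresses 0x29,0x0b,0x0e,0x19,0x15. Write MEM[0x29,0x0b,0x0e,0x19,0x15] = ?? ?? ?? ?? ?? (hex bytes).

MEM[0x29,0x0b,0x0e,0x19,0x15] = ef cd ef 72 ef

[0] 0x21->0x12 len=4 : 48 71 ed ef
[1] 0x23->0x28 len=2 : ed ef
[2] 0x1d->0x03 len=4 : 45 d5 e3 63
[3] 0x26->0x0b len=4 : cd 02 ed ef
query mem[0x29]=0xef, mem[0x0b]=0xcd, mem[0x0e]=0xef, mem[0x19]=0x72, mem[0x15]=0xef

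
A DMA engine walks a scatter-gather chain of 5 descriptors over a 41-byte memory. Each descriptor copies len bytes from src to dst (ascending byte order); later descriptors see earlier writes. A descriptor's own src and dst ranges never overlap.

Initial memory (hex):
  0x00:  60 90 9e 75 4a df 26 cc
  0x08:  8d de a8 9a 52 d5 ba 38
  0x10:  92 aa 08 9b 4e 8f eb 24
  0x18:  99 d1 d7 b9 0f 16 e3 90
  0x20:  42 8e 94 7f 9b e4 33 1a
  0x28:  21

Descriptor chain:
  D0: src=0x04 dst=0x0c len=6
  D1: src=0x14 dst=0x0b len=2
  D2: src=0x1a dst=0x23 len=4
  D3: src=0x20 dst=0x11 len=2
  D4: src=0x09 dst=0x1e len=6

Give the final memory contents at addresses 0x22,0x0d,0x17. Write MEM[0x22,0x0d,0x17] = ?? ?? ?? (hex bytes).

MEM[0x22,0x0d,0x17] = df df 24

  after D0: wrote 6B at 0x0c = 4adf26cc8dde
  after D1: wrote 2B at 0x0b = 4e8f
  after D2: wrote 4B at 0x23 = d7b90f16
  after D3: wrote 2B at 0x11 = 428e
  after D4: wrote 6B at 0x1e = dea84e8fdf26
query mem[0x22]=0xdf, mem[0x0d]=0xdf, mem[0x17]=0x24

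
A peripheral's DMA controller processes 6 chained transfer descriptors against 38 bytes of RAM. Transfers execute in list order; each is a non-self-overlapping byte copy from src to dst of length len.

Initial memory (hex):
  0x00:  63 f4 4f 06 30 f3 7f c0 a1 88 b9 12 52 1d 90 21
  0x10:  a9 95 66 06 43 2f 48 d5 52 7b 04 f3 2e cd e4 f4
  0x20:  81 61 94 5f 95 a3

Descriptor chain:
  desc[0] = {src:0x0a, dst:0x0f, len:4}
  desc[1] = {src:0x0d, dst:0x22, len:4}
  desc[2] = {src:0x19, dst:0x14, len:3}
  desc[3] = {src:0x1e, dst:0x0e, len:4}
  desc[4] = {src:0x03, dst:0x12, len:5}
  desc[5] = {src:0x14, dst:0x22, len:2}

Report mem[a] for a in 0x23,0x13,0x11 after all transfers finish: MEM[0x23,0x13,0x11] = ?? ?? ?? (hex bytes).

MEM[0x23,0x13,0x11] = 7f 30 61

D0: mem[0x0f..0x12] <- [b9 12 52 1d]
D1: mem[0x22..0x25] <- [1d 90 b9 12]
D2: mem[0x14..0x16] <- [7b 04 f3]
D3: mem[0x0e..0x11] <- [e4 f4 81 61]
D4: mem[0x12..0x16] <- [06 30 f3 7f c0]
D5: mem[0x22..0x23] <- [f3 7f]
query mem[0x23]=0x7f, mem[0x13]=0x30, mem[0x11]=0x61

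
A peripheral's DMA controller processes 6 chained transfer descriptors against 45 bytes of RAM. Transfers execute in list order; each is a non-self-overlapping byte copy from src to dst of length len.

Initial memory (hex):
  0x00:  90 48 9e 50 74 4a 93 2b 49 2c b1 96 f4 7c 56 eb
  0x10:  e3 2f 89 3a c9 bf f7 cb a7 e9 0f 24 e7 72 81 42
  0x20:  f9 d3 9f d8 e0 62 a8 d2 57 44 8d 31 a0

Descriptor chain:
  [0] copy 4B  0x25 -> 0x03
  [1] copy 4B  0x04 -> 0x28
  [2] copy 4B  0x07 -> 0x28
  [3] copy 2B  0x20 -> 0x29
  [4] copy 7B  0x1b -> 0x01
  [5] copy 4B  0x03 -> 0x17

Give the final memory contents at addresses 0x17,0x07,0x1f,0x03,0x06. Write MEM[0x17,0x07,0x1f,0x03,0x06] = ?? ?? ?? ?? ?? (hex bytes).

[0] 0x25->0x03 len=4 : 62 a8 d2 57
[1] 0x04->0x28 len=4 : a8 d2 57 2b
[2] 0x07->0x28 len=4 : 2b 49 2c b1
[3] 0x20->0x29 len=2 : f9 d3
[4] 0x1b->0x01 len=7 : 24 e7 72 81 42 f9 d3
[5] 0x03->0x17 len=4 : 72 81 42 f9
query mem[0x17]=0x72, mem[0x07]=0xd3, mem[0x1f]=0x42, mem[0x03]=0x72, mem[0x06]=0xf9

MEM[0x17,0x07,0x1f,0x03,0x06] = 72 d3 42 72 f9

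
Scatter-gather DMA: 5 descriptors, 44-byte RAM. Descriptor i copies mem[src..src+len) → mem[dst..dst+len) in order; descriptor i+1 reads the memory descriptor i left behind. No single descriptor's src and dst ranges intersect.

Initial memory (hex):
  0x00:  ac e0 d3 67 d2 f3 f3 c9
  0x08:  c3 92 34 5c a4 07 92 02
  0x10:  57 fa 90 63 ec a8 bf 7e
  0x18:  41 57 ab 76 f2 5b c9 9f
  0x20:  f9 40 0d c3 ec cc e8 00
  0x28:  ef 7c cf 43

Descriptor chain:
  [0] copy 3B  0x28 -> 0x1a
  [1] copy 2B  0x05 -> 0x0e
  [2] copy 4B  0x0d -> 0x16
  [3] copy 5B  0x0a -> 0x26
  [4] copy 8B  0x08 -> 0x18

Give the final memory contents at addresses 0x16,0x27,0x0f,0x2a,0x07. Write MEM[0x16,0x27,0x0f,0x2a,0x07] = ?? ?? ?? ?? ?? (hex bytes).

#0 dst[0x1a+3] := {0xef,0x7c,0xcf}
#1 dst[0x0e+2] := {0xf3,0xf3}
#2 dst[0x16+4] := {0x07,0xf3,0xf3,0x57}
#3 dst[0x26+5] := {0x34,0x5c,0xa4,0x07,0xf3}
#4 dst[0x18+8] := {0xc3,0x92,0x34,0x5c,0xa4,0x07,0xf3,0xf3}
query mem[0x16]=0x07, mem[0x27]=0x5c, mem[0x0f]=0xf3, mem[0x2a]=0xf3, mem[0x07]=0xc9

MEM[0x16,0x27,0x0f,0x2a,0x07] = 07 5c f3 f3 c9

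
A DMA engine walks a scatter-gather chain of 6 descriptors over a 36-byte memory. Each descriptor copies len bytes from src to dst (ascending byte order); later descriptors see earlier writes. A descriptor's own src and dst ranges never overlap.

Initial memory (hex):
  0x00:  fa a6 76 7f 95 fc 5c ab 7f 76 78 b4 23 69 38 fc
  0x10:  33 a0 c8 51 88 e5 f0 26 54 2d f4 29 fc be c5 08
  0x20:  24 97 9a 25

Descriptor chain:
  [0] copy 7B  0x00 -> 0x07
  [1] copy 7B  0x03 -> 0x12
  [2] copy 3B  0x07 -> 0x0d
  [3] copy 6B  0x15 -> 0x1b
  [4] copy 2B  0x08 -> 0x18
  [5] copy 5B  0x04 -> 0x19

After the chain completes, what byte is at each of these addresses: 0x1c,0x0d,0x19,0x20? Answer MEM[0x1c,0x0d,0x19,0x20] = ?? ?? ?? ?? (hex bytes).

#0 dst[0x07+7] := {0xfa,0xa6,0x76,0x7f,0x95,0xfc,0x5c}
#1 dst[0x12+7] := {0x7f,0x95,0xfc,0x5c,0xfa,0xa6,0x76}
#2 dst[0x0d+3] := {0xfa,0xa6,0x76}
#3 dst[0x1b+6] := {0x5c,0xfa,0xa6,0x76,0x2d,0xf4}
#4 dst[0x18+2] := {0xa6,0x76}
#5 dst[0x19+5] := {0x95,0xfc,0x5c,0xfa,0xa6}
query mem[0x1c]=0xfa, mem[0x0d]=0xfa, mem[0x19]=0x95, mem[0x20]=0xf4

MEM[0x1c,0x0d,0x19,0x20] = fa fa 95 f4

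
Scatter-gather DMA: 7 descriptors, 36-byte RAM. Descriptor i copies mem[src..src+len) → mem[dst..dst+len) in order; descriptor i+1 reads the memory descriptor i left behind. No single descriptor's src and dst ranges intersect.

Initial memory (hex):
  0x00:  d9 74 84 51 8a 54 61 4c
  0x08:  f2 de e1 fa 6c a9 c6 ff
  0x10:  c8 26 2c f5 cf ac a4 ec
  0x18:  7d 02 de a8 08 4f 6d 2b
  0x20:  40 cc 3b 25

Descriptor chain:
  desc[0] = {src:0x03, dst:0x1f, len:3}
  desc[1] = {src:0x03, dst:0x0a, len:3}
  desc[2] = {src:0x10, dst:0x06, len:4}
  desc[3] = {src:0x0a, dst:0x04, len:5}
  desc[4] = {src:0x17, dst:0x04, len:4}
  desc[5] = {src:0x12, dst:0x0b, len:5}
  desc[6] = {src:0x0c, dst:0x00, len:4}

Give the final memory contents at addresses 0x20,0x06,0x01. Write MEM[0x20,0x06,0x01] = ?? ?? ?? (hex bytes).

#0 dst[0x1f+3] := {0x51,0x8a,0x54}
#1 dst[0x0a+3] := {0x51,0x8a,0x54}
#2 dst[0x06+4] := {0xc8,0x26,0x2c,0xf5}
#3 dst[0x04+5] := {0x51,0x8a,0x54,0xa9,0xc6}
#4 dst[0x04+4] := {0xec,0x7d,0x02,0xde}
#5 dst[0x0b+5] := {0x2c,0xf5,0xcf,0xac,0xa4}
#6 dst[0x00+4] := {0xf5,0xcf,0xac,0xa4}
query mem[0x20]=0x8a, mem[0x06]=0x02, mem[0x01]=0xcf

MEM[0x20,0x06,0x01] = 8a 02 cf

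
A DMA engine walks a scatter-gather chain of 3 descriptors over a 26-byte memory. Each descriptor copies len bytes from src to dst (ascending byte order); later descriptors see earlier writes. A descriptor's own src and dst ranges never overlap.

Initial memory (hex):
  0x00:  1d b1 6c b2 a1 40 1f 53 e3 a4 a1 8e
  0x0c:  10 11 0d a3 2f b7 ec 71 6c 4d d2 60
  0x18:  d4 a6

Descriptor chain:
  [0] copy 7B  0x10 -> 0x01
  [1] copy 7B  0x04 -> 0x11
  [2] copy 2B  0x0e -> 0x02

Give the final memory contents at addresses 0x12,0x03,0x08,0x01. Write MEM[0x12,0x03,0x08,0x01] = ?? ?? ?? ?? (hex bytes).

D0: mem[0x01..0x07] <- [2f b7 ec 71 6c 4d d2]
D1: mem[0x11..0x17] <- [71 6c 4d d2 e3 a4 a1]
D2: mem[0x02..0x03] <- [0d a3]
query mem[0x12]=0x6c, mem[0x03]=0xa3, mem[0x08]=0xe3, mem[0x01]=0x2f

MEM[0x12,0x03,0x08,0x01] = 6c a3 e3 2f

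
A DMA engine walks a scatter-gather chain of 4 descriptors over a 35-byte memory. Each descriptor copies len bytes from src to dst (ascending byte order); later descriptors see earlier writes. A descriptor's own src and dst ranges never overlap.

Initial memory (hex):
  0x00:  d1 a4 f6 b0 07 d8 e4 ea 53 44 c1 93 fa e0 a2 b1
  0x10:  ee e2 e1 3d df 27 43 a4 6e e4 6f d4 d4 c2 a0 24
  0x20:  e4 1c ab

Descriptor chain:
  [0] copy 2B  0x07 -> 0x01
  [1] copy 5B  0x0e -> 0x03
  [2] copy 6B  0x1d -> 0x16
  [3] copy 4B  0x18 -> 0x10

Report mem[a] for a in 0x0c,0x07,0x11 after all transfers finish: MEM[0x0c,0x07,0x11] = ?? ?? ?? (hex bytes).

[0] 0x07->0x01 len=2 : ea 53
[1] 0x0e->0x03 len=5 : a2 b1 ee e2 e1
[2] 0x1d->0x16 len=6 : c2 a0 24 e4 1c ab
[3] 0x18->0x10 len=4 : 24 e4 1c ab
query mem[0x0c]=0xfa, mem[0x07]=0xe1, mem[0x11]=0xe4

MEM[0x0c,0x07,0x11] = fa e1 e4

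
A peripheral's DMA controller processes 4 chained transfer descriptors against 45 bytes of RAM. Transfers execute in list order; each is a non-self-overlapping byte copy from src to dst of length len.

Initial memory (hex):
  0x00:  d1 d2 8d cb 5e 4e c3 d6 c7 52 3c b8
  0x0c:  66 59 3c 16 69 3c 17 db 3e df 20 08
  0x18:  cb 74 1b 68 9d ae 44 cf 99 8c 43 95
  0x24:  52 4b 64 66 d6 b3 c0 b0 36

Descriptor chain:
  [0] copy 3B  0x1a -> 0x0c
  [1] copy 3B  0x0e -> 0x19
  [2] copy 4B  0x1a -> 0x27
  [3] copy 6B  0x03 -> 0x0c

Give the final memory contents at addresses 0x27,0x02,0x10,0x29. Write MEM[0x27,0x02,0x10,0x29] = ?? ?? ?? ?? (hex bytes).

MEM[0x27,0x02,0x10,0x29] = 16 8d d6 9d

  after D0: wrote 3B at 0x0c = 1b689d
  after D1: wrote 3B at 0x19 = 9d1669
  after D2: wrote 4B at 0x27 = 16699dae
  after D3: wrote 6B at 0x0c = cb5e4ec3d6c7
query mem[0x27]=0x16, mem[0x02]=0x8d, mem[0x10]=0xd6, mem[0x29]=0x9d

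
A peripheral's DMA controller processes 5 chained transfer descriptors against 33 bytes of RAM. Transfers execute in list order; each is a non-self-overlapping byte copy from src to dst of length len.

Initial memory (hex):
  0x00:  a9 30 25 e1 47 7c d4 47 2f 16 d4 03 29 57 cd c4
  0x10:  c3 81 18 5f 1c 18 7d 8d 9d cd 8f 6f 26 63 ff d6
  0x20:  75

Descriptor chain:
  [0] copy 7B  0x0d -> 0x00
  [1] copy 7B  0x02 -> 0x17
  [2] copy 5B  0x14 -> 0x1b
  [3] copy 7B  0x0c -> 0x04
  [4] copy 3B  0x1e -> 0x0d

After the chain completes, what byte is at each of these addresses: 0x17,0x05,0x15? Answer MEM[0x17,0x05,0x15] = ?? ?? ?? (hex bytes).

#0 dst[0x00+7] := {0x57,0xcd,0xc4,0xc3,0x81,0x18,0x5f}
#1 dst[0x17+7] := {0xc4,0xc3,0x81,0x18,0x5f,0x47,0x2f}
#2 dst[0x1b+5] := {0x1c,0x18,0x7d,0xc4,0xc3}
#3 dst[0x04+7] := {0x29,0x57,0xcd,0xc4,0xc3,0x81,0x18}
#4 dst[0x0d+3] := {0xc4,0xc3,0x75}
query mem[0x17]=0xc4, mem[0x05]=0x57, mem[0x15]=0x18

MEM[0x17,0x05,0x15] = c4 57 18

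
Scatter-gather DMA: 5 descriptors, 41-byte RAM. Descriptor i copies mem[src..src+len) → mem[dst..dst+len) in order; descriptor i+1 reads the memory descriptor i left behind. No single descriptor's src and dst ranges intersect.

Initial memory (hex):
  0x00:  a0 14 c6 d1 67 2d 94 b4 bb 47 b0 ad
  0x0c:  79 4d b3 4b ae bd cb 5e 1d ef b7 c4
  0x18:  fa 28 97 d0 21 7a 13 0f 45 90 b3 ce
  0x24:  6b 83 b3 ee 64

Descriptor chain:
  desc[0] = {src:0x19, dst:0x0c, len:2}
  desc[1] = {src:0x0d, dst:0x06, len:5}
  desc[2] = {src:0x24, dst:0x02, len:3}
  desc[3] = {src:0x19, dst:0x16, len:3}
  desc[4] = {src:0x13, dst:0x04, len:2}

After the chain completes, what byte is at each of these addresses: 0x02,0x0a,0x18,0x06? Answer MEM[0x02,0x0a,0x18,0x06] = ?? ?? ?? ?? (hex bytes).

MEM[0x02,0x0a,0x18,0x06] = 6b bd d0 97

  after D0: wrote 2B at 0x0c = 2897
  after D1: wrote 5B at 0x06 = 97b34baebd
  after D2: wrote 3B at 0x02 = 6b83b3
  after D3: wrote 3B at 0x16 = 2897d0
  after D4: wrote 2B at 0x04 = 5e1d
query mem[0x02]=0x6b, mem[0x0a]=0xbd, mem[0x18]=0xd0, mem[0x06]=0x97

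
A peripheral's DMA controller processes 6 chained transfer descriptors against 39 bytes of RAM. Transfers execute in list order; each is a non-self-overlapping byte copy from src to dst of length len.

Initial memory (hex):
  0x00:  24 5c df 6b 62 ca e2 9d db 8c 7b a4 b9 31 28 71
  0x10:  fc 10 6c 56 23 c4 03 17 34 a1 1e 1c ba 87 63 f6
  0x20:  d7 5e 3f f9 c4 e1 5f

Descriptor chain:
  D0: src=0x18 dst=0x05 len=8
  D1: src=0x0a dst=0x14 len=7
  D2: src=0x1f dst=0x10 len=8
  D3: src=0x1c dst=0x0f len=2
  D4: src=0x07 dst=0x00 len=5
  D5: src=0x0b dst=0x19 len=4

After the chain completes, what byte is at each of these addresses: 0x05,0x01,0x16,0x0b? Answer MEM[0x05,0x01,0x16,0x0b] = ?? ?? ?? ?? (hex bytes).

MEM[0x05,0x01,0x16,0x0b] = 34 1c e1 63

  after D0: wrote 8B at 0x05 = 34a11e1cba8763f6
  after D1: wrote 7B at 0x14 = 8763f6312871fc
  after D2: wrote 8B at 0x10 = f6d75e3ff9c4e15f
  after D3: wrote 2B at 0x0f = ba87
  after D4: wrote 5B at 0x00 = 1e1cba8763
  after D5: wrote 4B at 0x19 = 63f63128
query mem[0x05]=0x34, mem[0x01]=0x1c, mem[0x16]=0xe1, mem[0x0b]=0x63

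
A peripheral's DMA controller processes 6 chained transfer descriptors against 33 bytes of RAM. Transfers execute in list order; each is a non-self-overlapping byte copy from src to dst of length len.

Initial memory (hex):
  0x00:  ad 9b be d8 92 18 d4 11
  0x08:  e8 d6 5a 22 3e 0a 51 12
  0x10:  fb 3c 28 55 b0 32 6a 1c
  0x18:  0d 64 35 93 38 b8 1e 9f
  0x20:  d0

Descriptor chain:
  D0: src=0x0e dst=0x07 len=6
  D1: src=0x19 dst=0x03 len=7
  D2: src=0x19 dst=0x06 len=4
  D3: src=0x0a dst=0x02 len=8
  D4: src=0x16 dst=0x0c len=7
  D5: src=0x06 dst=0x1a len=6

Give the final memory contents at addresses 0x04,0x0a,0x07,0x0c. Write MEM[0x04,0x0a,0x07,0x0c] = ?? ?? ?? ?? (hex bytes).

  after D0: wrote 6B at 0x07 = 5112fb3c2855
  after D1: wrote 7B at 0x03 = 64359338b81e9f
  after D2: wrote 4B at 0x06 = 64359338
  after D3: wrote 8B at 0x02 = 3c28550a5112fb3c
  after D4: wrote 7B at 0x0c = 6a1c0d64359338
  after D5: wrote 6B at 0x1a = 5112fb3c3c28
query mem[0x04]=0x55, mem[0x0a]=0x3c, mem[0x07]=0x12, mem[0x0c]=0x6a

MEM[0x04,0x0a,0x07,0x0c] = 55 3c 12 6a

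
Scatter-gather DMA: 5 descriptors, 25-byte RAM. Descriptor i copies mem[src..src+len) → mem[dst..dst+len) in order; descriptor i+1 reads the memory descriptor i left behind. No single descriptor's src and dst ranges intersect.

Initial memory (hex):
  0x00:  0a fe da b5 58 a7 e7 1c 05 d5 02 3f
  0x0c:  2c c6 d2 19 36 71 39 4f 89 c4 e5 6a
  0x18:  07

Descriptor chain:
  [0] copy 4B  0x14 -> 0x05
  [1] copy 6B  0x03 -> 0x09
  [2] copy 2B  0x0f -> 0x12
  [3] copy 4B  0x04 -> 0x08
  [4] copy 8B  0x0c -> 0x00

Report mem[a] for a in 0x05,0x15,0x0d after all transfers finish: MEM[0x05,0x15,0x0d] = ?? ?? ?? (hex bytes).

#0 dst[0x05+4] := {0x89,0xc4,0xe5,0x6a}
#1 dst[0x09+6] := {0xb5,0x58,0x89,0xc4,0xe5,0x6a}
#2 dst[0x12+2] := {0x19,0x36}
#3 dst[0x08+4] := {0x58,0x89,0xc4,0xe5}
#4 dst[0x00+8] := {0xc4,0xe5,0x6a,0x19,0x36,0x71,0x19,0x36}
query mem[0x05]=0x71, mem[0x15]=0xc4, mem[0x0d]=0xe5

MEM[0x05,0x15,0x0d] = 71 c4 e5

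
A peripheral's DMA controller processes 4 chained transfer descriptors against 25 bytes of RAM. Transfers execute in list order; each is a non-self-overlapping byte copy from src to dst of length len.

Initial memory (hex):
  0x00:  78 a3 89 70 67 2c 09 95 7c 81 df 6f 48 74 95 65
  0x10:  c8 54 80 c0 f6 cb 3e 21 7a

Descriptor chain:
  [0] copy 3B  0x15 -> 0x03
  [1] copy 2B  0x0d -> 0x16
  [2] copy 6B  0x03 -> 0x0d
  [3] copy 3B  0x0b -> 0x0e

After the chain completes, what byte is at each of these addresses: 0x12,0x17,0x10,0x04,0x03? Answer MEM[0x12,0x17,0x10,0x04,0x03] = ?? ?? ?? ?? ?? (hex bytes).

MEM[0x12,0x17,0x10,0x04,0x03] = 7c 95 cb 3e cb

[0] 0x15->0x03 len=3 : cb 3e 21
[1] 0x0d->0x16 len=2 : 74 95
[2] 0x03->0x0d len=6 : cb 3e 21 09 95 7c
[3] 0x0b->0x0e len=3 : 6f 48 cb
query mem[0x12]=0x7c, mem[0x17]=0x95, mem[0x10]=0xcb, mem[0x04]=0x3e, mem[0x03]=0xcb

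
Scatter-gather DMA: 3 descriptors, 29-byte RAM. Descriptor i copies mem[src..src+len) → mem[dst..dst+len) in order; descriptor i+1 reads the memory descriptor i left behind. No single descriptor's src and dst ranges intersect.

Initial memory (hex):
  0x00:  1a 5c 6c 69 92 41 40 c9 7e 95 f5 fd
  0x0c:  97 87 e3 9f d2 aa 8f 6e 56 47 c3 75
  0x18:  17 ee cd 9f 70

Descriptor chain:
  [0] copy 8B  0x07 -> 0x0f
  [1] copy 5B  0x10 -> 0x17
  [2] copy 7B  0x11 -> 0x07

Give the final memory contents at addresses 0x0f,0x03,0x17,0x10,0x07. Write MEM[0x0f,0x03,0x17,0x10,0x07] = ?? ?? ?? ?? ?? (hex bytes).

D0: mem[0x0f..0x16] <- [c9 7e 95 f5 fd 97 87 e3]
D1: mem[0x17..0x1b] <- [7e 95 f5 fd 97]
D2: mem[0x07..0x0d] <- [95 f5 fd 97 87 e3 7e]
query mem[0x0f]=0xc9, mem[0x03]=0x69, mem[0x17]=0x7e, mem[0x10]=0x7e, mem[0x07]=0x95

MEM[0x0f,0x03,0x17,0x10,0x07] = c9 69 7e 7e 95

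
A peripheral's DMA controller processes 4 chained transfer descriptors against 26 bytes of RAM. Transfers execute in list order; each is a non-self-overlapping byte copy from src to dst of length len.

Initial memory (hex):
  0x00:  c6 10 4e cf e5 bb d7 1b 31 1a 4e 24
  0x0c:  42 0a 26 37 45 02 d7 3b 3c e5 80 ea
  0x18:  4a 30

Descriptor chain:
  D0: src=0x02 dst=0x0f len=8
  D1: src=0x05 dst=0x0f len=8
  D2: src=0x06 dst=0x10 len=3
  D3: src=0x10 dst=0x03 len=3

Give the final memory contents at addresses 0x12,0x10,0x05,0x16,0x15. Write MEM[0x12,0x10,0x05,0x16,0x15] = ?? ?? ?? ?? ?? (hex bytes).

MEM[0x12,0x10,0x05,0x16,0x15] = 31 d7 31 42 24

D0: mem[0x0f..0x16] <- [4e cf e5 bb d7 1b 31 1a]
D1: mem[0x0f..0x16] <- [bb d7 1b 31 1a 4e 24 42]
D2: mem[0x10..0x12] <- [d7 1b 31]
D3: mem[0x03..0x05] <- [d7 1b 31]
query mem[0x12]=0x31, mem[0x10]=0xd7, mem[0x05]=0x31, mem[0x16]=0x42, mem[0x15]=0x24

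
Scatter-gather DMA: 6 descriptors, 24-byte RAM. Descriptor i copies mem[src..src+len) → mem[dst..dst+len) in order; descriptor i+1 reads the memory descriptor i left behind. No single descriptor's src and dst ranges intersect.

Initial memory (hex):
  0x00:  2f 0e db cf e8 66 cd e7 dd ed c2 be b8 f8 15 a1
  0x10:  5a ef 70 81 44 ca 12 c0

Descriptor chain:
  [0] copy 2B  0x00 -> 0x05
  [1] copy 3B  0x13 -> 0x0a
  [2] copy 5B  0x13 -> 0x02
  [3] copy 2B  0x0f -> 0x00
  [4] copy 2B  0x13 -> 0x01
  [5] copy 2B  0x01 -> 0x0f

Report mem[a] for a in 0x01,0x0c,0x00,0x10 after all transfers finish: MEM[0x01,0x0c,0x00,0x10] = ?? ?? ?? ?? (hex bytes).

[0] 0x00->0x05 len=2 : 2f 0e
[1] 0x13->0x0a len=3 : 81 44 ca
[2] 0x13->0x02 len=5 : 81 44 ca 12 c0
[3] 0x0f->0x00 len=2 : a1 5a
[4] 0x13->0x01 len=2 : 81 44
[5] 0x01->0x0f len=2 : 81 44
query mem[0x01]=0x81, mem[0x0c]=0xca, mem[0x00]=0xa1, mem[0x10]=0x44

MEM[0x01,0x0c,0x00,0x10] = 81 ca a1 44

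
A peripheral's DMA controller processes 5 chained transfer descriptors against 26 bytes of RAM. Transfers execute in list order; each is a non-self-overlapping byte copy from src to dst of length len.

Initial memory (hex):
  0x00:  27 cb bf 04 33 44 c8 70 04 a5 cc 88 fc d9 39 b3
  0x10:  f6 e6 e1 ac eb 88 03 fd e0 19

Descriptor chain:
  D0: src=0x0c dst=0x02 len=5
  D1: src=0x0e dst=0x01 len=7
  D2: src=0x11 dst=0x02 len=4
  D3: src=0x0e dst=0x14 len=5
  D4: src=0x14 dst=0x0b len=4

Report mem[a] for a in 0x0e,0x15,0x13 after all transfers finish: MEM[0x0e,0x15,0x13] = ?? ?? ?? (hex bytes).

[0] 0x0c->0x02 len=5 : fc d9 39 b3 f6
[1] 0x0e->0x01 len=7 : 39 b3 f6 e6 e1 ac eb
[2] 0x11->0x02 len=4 : e6 e1 ac eb
[3] 0x0e->0x14 len=5 : 39 b3 f6 e6 e1
[4] 0x14->0x0b len=4 : 39 b3 f6 e6
query mem[0x0e]=0xe6, mem[0x15]=0xb3, mem[0x13]=0xac

MEM[0x0e,0x15,0x13] = e6 b3 ac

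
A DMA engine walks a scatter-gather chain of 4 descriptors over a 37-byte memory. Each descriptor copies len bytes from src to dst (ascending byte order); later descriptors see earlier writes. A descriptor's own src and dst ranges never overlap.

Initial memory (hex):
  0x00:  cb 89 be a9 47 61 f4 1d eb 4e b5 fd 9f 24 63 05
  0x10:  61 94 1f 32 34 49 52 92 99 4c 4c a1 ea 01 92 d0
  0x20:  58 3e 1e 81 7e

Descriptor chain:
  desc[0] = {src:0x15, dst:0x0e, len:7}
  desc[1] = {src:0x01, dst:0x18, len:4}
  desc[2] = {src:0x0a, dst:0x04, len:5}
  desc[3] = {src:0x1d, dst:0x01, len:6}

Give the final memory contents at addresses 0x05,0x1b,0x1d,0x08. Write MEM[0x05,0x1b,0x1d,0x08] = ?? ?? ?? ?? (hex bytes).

MEM[0x05,0x1b,0x1d,0x08] = 3e 47 01 49

  after D0: wrote 7B at 0x0e = 495292994c4ca1
  after D1: wrote 4B at 0x18 = 89bea947
  after D2: wrote 5B at 0x04 = b5fd9f2449
  after D3: wrote 6B at 0x01 = 0192d0583e1e
query mem[0x05]=0x3e, mem[0x1b]=0x47, mem[0x1d]=0x01, mem[0x08]=0x49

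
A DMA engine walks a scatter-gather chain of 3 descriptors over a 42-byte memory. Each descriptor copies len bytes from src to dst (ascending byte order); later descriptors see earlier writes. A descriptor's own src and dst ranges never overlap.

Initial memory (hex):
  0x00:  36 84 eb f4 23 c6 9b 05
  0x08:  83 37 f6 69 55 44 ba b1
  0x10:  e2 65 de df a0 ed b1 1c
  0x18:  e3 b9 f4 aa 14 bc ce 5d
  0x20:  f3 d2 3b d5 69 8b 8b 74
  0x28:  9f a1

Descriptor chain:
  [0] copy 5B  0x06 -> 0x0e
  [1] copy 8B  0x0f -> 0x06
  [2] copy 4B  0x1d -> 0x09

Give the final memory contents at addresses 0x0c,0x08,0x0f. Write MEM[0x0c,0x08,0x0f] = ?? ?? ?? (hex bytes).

MEM[0x0c,0x08,0x0f] = f3 37 05

D0: mem[0x0e..0x12] <- [9b 05 83 37 f6]
D1: mem[0x06..0x0d] <- [05 83 37 f6 df a0 ed b1]
D2: mem[0x09..0x0c] <- [bc ce 5d f3]
query mem[0x0c]=0xf3, mem[0x08]=0x37, mem[0x0f]=0x05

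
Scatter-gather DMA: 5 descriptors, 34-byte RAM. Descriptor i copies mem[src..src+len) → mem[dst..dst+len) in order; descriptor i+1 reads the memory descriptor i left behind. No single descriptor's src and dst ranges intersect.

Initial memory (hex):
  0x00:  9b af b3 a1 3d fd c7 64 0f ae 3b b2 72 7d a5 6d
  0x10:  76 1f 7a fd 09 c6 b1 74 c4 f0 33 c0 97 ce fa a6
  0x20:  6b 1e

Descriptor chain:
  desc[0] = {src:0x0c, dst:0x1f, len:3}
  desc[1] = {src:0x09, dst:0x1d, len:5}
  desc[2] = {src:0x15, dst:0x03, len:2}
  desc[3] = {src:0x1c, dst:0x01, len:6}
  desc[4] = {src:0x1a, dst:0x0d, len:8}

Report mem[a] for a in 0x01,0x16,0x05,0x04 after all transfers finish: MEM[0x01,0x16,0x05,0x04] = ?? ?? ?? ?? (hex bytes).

MEM[0x01,0x16,0x05,0x04] = 97 b1 72 b2

[0] 0x0c->0x1f len=3 : 72 7d a5
[1] 0x09->0x1d len=5 : ae 3b b2 72 7d
[2] 0x15->0x03 len=2 : c6 b1
[3] 0x1c->0x01 len=6 : 97 ae 3b b2 72 7d
[4] 0x1a->0x0d len=8 : 33 c0 97 ae 3b b2 72 7d
query mem[0x01]=0x97, mem[0x16]=0xb1, mem[0x05]=0x72, mem[0x04]=0xb2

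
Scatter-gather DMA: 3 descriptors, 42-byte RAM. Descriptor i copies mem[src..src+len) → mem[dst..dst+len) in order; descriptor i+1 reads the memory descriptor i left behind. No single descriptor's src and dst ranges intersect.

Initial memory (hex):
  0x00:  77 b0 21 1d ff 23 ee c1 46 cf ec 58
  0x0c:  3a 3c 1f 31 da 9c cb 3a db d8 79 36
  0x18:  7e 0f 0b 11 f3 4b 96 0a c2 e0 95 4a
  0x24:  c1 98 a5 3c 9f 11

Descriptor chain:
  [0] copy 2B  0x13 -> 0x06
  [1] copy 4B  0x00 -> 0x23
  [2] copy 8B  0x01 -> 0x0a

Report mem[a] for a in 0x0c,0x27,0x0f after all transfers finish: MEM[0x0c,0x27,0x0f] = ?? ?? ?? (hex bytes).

D0: mem[0x06..0x07] <- [3a db]
D1: mem[0x23..0x26] <- [77 b0 21 1d]
D2: mem[0x0a..0x11] <- [b0 21 1d ff 23 3a db 46]
query mem[0x0c]=0x1d, mem[0x27]=0x3c, mem[0x0f]=0x3a

MEM[0x0c,0x27,0x0f] = 1d 3c 3a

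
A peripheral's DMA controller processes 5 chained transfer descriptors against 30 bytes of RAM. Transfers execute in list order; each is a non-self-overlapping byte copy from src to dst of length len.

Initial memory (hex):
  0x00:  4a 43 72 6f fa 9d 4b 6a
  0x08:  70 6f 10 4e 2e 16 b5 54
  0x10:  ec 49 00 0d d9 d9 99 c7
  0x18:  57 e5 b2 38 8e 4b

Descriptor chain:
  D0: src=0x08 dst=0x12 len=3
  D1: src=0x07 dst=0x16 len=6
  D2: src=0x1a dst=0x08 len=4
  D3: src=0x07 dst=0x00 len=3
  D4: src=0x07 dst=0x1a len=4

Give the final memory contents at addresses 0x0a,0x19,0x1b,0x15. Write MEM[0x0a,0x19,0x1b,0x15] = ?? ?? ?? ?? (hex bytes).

D0: mem[0x12..0x14] <- [70 6f 10]
D1: mem[0x16..0x1b] <- [6a 70 6f 10 4e 2e]
D2: mem[0x08..0x0b] <- [4e 2e 8e 4b]
D3: mem[0x00..0x02] <- [6a 4e 2e]
D4: mem[0x1a..0x1d] <- [6a 4e 2e 8e]
query mem[0x0a]=0x8e, mem[0x19]=0x10, mem[0x1b]=0x4e, mem[0x15]=0xd9

MEM[0x0a,0x19,0x1b,0x15] = 8e 10 4e d9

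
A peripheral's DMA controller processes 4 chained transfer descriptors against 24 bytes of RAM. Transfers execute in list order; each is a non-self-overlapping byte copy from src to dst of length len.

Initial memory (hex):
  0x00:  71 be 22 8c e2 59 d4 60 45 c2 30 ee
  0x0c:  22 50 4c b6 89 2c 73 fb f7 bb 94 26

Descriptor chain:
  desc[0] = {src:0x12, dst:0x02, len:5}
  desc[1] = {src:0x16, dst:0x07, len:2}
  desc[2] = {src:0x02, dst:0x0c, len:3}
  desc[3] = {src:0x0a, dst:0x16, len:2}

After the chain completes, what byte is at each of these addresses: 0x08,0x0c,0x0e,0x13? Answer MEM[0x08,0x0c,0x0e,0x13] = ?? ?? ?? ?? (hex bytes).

[0] 0x12->0x02 len=5 : 73 fb f7 bb 94
[1] 0x16->0x07 len=2 : 94 26
[2] 0x02->0x0c len=3 : 73 fb f7
[3] 0x0a->0x16 len=2 : 30 ee
query mem[0x08]=0x26, mem[0x0c]=0x73, mem[0x0e]=0xf7, mem[0x13]=0xfb

MEM[0x08,0x0c,0x0e,0x13] = 26 73 f7 fb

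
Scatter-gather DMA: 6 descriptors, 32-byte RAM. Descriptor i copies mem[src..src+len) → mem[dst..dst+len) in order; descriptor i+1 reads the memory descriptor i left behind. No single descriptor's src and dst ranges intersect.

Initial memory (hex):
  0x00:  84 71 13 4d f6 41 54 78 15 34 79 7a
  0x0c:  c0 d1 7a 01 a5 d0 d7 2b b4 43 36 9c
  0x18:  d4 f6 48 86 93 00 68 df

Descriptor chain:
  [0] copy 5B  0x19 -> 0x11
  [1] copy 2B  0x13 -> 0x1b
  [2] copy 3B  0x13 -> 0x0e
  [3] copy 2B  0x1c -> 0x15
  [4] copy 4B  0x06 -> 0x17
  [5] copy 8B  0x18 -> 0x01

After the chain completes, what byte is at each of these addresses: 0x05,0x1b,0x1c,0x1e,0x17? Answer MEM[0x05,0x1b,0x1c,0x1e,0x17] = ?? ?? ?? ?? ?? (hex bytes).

D0: mem[0x11..0x15] <- [f6 48 86 93 00]
D1: mem[0x1b..0x1c] <- [86 93]
D2: mem[0x0e..0x10] <- [86 93 00]
D3: mem[0x15..0x16] <- [93 00]
D4: mem[0x17..0x1a] <- [54 78 15 34]
D5: mem[0x01..0x08] <- [78 15 34 86 93 00 68 df]
query mem[0x05]=0x93, mem[0x1b]=0x86, mem[0x1c]=0x93, mem[0x1e]=0x68, mem[0x17]=0x54

MEM[0x05,0x1b,0x1c,0x1e,0x17] = 93 86 93 68 54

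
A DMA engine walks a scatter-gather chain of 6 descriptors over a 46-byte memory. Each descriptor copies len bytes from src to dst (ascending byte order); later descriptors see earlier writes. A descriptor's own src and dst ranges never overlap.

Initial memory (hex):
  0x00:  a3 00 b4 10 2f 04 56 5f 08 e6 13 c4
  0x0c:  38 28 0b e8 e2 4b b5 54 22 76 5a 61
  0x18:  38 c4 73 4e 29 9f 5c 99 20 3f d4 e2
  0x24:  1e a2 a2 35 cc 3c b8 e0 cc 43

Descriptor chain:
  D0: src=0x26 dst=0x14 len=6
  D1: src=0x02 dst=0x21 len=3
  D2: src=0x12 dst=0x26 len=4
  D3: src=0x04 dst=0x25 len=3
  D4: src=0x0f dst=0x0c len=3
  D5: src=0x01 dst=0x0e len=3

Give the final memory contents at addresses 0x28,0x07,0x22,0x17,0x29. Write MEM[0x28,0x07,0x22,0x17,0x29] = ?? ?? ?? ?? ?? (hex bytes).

D0: mem[0x14..0x19] <- [a2 35 cc 3c b8 e0]
D1: mem[0x21..0x23] <- [b4 10 2f]
D2: mem[0x26..0x29] <- [b5 54 a2 35]
D3: mem[0x25..0x27] <- [2f 04 56]
D4: mem[0x0c..0x0e] <- [e8 e2 4b]
D5: mem[0x0e..0x10] <- [00 b4 10]
query mem[0x28]=0xa2, mem[0x07]=0x5f, mem[0x22]=0x10, mem[0x17]=0x3c, mem[0x29]=0x35

MEM[0x28,0x07,0x22,0x17,0x29] = a2 5f 10 3c 35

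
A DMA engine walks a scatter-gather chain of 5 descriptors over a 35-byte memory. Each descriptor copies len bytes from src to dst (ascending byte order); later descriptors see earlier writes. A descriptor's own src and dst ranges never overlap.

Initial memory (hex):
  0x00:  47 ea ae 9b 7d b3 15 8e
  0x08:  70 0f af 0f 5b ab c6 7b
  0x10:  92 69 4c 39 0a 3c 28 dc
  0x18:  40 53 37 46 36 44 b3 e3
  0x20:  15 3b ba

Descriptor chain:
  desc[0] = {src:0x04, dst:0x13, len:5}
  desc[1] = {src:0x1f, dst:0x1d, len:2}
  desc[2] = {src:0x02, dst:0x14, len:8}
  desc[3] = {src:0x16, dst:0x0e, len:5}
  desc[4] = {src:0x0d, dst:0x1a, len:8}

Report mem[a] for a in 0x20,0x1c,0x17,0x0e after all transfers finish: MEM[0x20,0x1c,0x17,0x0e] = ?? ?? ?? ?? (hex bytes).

#0 dst[0x13+5] := {0x7d,0xb3,0x15,0x8e,0x70}
#1 dst[0x1d+2] := {0xe3,0x15}
#2 dst[0x14+8] := {0xae,0x9b,0x7d,0xb3,0x15,0x8e,0x70,0x0f}
#3 dst[0x0e+5] := {0x7d,0xb3,0x15,0x8e,0x70}
#4 dst[0x1a+8] := {0xab,0x7d,0xb3,0x15,0x8e,0x70,0x7d,0xae}
query mem[0x20]=0x7d, mem[0x1c]=0xb3, mem[0x17]=0xb3, mem[0x0e]=0x7d

MEM[0x20,0x1c,0x17,0x0e] = 7d b3 b3 7d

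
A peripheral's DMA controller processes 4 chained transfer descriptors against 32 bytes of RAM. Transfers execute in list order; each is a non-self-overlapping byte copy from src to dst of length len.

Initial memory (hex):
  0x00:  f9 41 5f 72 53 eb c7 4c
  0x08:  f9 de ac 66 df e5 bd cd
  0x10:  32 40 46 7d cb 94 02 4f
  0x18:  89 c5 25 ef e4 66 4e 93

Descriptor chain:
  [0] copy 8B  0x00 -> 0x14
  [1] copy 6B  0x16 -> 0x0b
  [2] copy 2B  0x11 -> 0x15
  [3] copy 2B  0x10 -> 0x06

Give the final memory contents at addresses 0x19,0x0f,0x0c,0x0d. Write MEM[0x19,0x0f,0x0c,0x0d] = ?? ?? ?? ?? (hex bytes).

D0: mem[0x14..0x1b] <- [f9 41 5f 72 53 eb c7 4c]
D1: mem[0x0b..0x10] <- [5f 72 53 eb c7 4c]
D2: mem[0x15..0x16] <- [40 46]
D3: mem[0x06..0x07] <- [4c 40]
query mem[0x19]=0xeb, mem[0x0f]=0xc7, mem[0x0c]=0x72, mem[0x0d]=0x53

MEM[0x19,0x0f,0x0c,0x0d] = eb c7 72 53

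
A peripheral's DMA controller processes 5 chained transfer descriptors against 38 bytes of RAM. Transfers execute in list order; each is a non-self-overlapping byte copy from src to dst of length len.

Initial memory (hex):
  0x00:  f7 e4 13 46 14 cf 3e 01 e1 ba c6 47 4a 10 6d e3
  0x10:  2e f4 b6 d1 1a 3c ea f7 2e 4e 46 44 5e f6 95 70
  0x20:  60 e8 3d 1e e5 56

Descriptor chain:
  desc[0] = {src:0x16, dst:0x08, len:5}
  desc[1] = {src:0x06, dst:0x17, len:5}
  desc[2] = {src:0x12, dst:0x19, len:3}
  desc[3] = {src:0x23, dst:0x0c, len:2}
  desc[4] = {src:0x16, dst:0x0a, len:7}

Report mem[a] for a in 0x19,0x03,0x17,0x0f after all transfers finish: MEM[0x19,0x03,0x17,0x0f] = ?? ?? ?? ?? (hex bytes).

MEM[0x19,0x03,0x17,0x0f] = b6 46 3e 1a

  after D0: wrote 5B at 0x08 = eaf72e4e46
  after D1: wrote 5B at 0x17 = 3e01eaf72e
  after D2: wrote 3B at 0x19 = b6d11a
  after D3: wrote 2B at 0x0c = 1ee5
  after D4: wrote 7B at 0x0a = ea3e01b6d11a5e
query mem[0x19]=0xb6, mem[0x03]=0x46, mem[0x17]=0x3e, mem[0x0f]=0x1a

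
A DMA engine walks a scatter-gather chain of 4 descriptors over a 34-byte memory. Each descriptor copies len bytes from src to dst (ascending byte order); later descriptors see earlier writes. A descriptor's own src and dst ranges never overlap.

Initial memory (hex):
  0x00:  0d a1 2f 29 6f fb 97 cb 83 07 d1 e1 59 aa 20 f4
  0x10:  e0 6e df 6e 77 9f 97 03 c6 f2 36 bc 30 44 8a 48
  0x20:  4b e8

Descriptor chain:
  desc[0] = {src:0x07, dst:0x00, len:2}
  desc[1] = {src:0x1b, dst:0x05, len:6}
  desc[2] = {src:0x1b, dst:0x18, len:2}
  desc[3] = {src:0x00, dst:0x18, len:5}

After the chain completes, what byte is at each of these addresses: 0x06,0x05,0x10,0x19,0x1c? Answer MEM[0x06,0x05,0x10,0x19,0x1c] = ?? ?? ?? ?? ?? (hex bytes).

#0 dst[0x00+2] := {0xcb,0x83}
#1 dst[0x05+6] := {0xbc,0x30,0x44,0x8a,0x48,0x4b}
#2 dst[0x18+2] := {0xbc,0x30}
#3 dst[0x18+5] := {0xcb,0x83,0x2f,0x29,0x6f}
query mem[0x06]=0x30, mem[0x05]=0xbc, mem[0x10]=0xe0, mem[0x19]=0x83, mem[0x1c]=0x6f

MEM[0x06,0x05,0x10,0x19,0x1c] = 30 bc e0 83 6f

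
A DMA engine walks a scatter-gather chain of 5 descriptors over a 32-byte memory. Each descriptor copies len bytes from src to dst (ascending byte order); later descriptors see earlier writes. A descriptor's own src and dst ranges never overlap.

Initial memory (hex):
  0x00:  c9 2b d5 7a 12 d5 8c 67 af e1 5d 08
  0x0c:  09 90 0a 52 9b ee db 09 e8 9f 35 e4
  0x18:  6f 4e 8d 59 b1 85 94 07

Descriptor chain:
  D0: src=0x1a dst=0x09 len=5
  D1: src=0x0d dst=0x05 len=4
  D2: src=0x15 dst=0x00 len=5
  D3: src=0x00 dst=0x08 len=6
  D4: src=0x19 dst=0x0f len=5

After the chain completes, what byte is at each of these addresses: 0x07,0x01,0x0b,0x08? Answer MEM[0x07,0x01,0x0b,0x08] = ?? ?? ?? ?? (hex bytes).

[0] 0x1a->0x09 len=5 : 8d 59 b1 85 94
[1] 0x0d->0x05 len=4 : 94 0a 52 9b
[2] 0x15->0x00 len=5 : 9f 35 e4 6f 4e
[3] 0x00->0x08 len=6 : 9f 35 e4 6f 4e 94
[4] 0x19->0x0f len=5 : 4e 8d 59 b1 85
query mem[0x07]=0x52, mem[0x01]=0x35, mem[0x0b]=0x6f, mem[0x08]=0x9f

MEM[0x07,0x01,0x0b,0x08] = 52 35 6f 9f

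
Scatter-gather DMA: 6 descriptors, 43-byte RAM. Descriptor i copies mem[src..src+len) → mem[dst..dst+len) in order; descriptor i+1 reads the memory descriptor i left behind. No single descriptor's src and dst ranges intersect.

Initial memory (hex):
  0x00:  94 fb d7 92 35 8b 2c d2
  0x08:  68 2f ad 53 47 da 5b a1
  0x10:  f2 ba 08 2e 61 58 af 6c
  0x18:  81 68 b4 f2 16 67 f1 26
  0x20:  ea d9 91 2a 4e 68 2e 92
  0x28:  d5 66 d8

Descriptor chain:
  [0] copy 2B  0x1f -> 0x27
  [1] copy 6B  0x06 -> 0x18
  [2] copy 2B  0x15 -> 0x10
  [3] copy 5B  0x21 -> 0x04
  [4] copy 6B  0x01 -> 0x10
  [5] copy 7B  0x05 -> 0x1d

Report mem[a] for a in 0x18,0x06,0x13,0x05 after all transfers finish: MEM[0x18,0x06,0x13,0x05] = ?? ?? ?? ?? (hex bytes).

D0: mem[0x27..0x28] <- [26 ea]
D1: mem[0x18..0x1d] <- [2c d2 68 2f ad 53]
D2: mem[0x10..0x11] <- [58 af]
D3: mem[0x04..0x08] <- [d9 91 2a 4e 68]
D4: mem[0x10..0x15] <- [fb d7 92 d9 91 2a]
D5: mem[0x1d..0x23] <- [91 2a 4e 68 2f ad 53]
query mem[0x18]=0x2c, mem[0x06]=0x2a, mem[0x13]=0xd9, mem[0x05]=0x91

MEM[0x18,0x06,0x13,0x05] = 2c 2a d9 91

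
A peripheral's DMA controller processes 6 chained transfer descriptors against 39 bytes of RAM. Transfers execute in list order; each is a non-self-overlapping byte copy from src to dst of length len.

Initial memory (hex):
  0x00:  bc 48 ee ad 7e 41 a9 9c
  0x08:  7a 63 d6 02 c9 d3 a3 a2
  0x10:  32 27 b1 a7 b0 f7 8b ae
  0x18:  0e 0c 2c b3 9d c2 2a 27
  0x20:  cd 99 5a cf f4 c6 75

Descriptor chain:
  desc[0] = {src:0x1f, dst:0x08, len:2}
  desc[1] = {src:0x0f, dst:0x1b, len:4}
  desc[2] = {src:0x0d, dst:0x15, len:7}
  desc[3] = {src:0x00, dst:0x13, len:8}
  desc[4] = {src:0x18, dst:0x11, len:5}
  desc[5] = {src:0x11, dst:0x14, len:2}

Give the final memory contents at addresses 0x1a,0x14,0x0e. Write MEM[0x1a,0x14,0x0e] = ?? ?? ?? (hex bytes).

[0] 0x1f->0x08 len=2 : 27 cd
[1] 0x0f->0x1b len=4 : a2 32 27 b1
[2] 0x0d->0x15 len=7 : d3 a3 a2 32 27 b1 a7
[3] 0x00->0x13 len=8 : bc 48 ee ad 7e 41 a9 9c
[4] 0x18->0x11 len=5 : 41 a9 9c a7 32
[5] 0x11->0x14 len=2 : 41 a9
query mem[0x1a]=0x9c, mem[0x14]=0x41, mem[0x0e]=0xa3

MEM[0x1a,0x14,0x0e] = 9c 41 a3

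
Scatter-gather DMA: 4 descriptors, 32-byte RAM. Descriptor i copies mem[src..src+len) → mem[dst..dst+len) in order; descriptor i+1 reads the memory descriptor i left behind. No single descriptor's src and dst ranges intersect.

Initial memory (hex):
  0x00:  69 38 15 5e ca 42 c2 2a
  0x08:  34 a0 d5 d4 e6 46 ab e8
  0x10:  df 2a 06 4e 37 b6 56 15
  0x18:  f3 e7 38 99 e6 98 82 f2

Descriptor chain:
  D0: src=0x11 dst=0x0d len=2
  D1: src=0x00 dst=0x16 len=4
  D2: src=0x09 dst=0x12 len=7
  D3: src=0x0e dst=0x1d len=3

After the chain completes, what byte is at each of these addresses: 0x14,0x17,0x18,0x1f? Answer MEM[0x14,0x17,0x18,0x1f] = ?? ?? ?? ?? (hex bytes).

MEM[0x14,0x17,0x18,0x1f] = d4 06 e8 df

  after D0: wrote 2B at 0x0d = 2a06
  after D1: wrote 4B at 0x16 = 6938155e
  after D2: wrote 7B at 0x12 = a0d5d4e62a06e8
  after D3: wrote 3B at 0x1d = 06e8df
query mem[0x14]=0xd4, mem[0x17]=0x06, mem[0x18]=0xe8, mem[0x1f]=0xdf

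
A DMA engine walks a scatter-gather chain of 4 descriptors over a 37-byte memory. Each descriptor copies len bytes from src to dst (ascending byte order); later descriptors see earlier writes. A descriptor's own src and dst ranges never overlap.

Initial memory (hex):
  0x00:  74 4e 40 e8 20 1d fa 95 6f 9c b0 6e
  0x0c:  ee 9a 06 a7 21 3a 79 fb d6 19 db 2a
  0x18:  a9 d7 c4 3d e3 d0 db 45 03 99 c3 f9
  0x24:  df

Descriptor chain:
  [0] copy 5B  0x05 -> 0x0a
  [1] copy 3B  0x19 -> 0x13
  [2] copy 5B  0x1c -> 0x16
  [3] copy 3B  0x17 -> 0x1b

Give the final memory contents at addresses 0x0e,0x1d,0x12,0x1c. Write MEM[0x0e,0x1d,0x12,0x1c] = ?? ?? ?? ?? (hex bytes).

MEM[0x0e,0x1d,0x12,0x1c] = 9c 45 79 db

  after D0: wrote 5B at 0x0a = 1dfa956f9c
  after D1: wrote 3B at 0x13 = d7c43d
  after D2: wrote 5B at 0x16 = e3d0db4503
  after D3: wrote 3B at 0x1b = d0db45
query mem[0x0e]=0x9c, mem[0x1d]=0x45, mem[0x12]=0x79, mem[0x1c]=0xdb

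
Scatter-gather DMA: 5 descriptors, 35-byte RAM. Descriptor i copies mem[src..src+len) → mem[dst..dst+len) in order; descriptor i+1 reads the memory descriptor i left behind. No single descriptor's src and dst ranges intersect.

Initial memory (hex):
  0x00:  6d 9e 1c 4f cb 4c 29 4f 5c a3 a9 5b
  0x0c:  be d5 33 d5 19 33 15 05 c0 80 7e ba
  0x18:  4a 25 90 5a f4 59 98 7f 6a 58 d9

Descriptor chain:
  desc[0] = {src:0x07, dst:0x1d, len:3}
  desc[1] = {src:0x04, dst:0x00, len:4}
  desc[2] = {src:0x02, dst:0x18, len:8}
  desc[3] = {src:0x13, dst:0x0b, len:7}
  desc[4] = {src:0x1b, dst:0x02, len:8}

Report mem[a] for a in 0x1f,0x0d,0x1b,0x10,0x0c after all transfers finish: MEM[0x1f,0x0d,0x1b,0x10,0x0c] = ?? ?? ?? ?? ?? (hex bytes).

MEM[0x1f,0x0d,0x1b,0x10,0x0c] = a3 80 4c 29 c0

D0: mem[0x1d..0x1f] <- [4f 5c a3]
D1: mem[0x00..0x03] <- [cb 4c 29 4f]
D2: mem[0x18..0x1f] <- [29 4f cb 4c 29 4f 5c a3]
D3: mem[0x0b..0x11] <- [05 c0 80 7e ba 29 4f]
D4: mem[0x02..0x09] <- [4c 29 4f 5c a3 6a 58 d9]
query mem[0x1f]=0xa3, mem[0x0d]=0x80, mem[0x1b]=0x4c, mem[0x10]=0x29, mem[0x0c]=0xc0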